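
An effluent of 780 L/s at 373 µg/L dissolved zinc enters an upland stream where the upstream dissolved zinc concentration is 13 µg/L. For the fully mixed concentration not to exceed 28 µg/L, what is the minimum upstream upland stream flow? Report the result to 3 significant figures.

Set C_mix = 28: (Q·13.00 + 780.0·373.0) / (Q + 780.0) = 28
→ Q = 780.0·(373.0 − 28)/(28 − 13.00) = 17940 L/s.

17900 L/s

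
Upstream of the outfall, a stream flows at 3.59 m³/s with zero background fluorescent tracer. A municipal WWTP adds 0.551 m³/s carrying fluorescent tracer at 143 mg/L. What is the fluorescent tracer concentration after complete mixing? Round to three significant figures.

19.0 mg/L

Conservation of mass: C = (3.590·0 + 0.5510·143.0) / 4.141 = 78.79/4.141 = 19.03 mg/L.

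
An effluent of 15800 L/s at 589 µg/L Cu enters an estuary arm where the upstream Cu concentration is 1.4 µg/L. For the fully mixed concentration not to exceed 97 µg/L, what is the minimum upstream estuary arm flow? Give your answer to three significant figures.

81300 L/s

Set C_mix = 97: (Q·1.400 + 15800·589.0) / (Q + 15800) = 97
→ Q = 15800·(589.0 − 97)/(97 − 1.400) = 81310 L/s.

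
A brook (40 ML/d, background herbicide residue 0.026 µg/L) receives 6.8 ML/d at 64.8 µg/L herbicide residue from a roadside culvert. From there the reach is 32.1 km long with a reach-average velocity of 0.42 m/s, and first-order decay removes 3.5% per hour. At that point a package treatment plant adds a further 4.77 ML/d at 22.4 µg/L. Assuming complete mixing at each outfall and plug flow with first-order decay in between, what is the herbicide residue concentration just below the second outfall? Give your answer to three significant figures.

6.09 µg/L

After mixing, C = (40.00·0.02600 + 6.800·64.80) / 46.80 = 441.7/46.80 = 9.438 µg/L; combined flow 46.80 ML/d.
Travel time t = 32.1·1000 / 0.42 = 76430 s = 21.23 h.
3.5%/h lost → k = −ln(1 − 0.035) = 0.03563 h⁻¹.
Applying C = C₀e^(−kt): 9.438 × 0.4694 = 4.430 µg/L.
At the second outfall, C = (46.80·4.430 + 4.770·22.40) / (46.80 + 4.770) = 6.092 µg/L.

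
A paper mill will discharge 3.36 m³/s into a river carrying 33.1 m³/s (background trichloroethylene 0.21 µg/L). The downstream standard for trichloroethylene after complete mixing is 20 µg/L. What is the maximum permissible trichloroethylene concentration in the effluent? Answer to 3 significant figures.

At the limit, (Qr·Cr + Qe·Cₑ)/(Qr + Qe) = 20:
Cₑ = (36.46·20 − 33.10·0.2100) / 3.360 = 215.0 µg/L.

215 µg/L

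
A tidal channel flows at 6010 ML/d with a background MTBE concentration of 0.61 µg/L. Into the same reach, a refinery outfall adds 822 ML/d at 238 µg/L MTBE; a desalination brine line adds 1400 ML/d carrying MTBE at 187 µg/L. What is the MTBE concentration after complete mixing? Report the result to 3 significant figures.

Mass balance: C = (6010·0.6100 + 822.0·238.0 + 1400·187.0) / 8232 = 461100/8232 = 56.01 µg/L.

56.0 µg/L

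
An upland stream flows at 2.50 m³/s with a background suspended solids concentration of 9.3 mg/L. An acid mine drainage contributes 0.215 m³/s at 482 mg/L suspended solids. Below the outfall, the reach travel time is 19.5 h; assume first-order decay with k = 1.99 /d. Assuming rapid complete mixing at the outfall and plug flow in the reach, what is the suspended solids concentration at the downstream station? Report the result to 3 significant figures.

9.28 mg/L

After mixing, C = (2.500·9.300 + 0.2150·482.0) / 2.715 = 126.9/2.715 = 46.73 mg/L.
First-order decay: C = 46.73·exp(−k·t) = 46.73·0.1985 = 9.277 mg/L.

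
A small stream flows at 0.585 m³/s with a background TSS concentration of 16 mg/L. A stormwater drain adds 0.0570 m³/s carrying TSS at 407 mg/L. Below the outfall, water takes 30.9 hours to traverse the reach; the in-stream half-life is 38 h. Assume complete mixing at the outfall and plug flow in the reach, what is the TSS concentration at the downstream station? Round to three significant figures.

28.9 mg/L

After mixing, C = (0.5850·16.00 + 0.05700·407.0) / 0.6420 = 32.56/0.6420 = 50.71 mg/L.
Half-life 38 h → k = ln 2 / 38 = 0.01824 h⁻¹ = 0.4378 d⁻¹.
Applying C = C₀e^(−kt): 50.71 × 0.5691 = 28.86 mg/L.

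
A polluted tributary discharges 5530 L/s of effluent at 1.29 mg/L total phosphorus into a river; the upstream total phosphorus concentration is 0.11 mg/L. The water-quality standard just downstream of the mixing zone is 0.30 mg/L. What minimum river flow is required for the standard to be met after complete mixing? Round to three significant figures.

28800 L/s

Set C_mix = 0.30: (Q·0.1100 + 5530·1.290) / (Q + 5530) = 0.30
→ Q = 5530·(1.290 − 0.30)/(0.30 − 0.1100) = 28810 L/s.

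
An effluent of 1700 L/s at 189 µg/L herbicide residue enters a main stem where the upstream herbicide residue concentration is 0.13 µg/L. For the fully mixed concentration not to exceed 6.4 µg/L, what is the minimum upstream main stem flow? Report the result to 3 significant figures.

49500 L/s

Set C_mix = 6.4: (Q·0.1300 + 1700·189.0) / (Q + 1700) = 6.4
→ Q = 1700·(189.0 − 6.4)/(6.4 − 0.1300) = 49510 L/s.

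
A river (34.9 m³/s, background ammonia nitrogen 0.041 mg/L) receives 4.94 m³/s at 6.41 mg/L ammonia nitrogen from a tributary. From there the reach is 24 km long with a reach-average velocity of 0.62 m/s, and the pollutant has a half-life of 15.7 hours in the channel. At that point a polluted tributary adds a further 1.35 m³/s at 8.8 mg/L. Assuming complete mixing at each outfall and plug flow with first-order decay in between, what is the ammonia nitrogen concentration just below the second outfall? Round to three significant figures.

Flow-weighted average: C = (34.90·0.04100 + 4.940·6.410) / 39.84 = 33.10/39.84 = 0.8307 mg/L; combined flow 39.84 m³/s.
Travel time t = 24·1000 / 0.62 = 38710 s = 10.75 h.
Half-life 15.7 h → k = ln 2 / 15.7 = 0.04415 h⁻¹ = 1.060 d⁻¹.
First-order decay: C = 0.8307·exp(−k·t) = 0.8307·0.6221 = 0.5168 mg/L.
Second outfall: C = (39.84·0.5168 + 1.350·8.800)/41.19 = 0.7882 mg/L.

0.788 mg/L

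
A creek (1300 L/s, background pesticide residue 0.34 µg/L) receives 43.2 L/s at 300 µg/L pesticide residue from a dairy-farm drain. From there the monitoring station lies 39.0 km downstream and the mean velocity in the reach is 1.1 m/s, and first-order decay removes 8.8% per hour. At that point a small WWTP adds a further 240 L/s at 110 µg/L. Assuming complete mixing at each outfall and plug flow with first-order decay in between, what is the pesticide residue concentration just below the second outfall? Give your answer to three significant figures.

Flow-weighted average: C = (1300·0.3400 + 43.20·300.0) / 1343 = 13400/1343 = 9.978 µg/L; combined flow 1343 L/s.
Travel time t = 39.0·1000 / 1.1 = 35450 s = 9.848 h.
8.8%/h lost → k = −ln(1 − 0.088) = 0.09212 h⁻¹.
After decay, C = 9.978 × e^(−kt) = 9.978 × 0.4037 = 4.028 µg/L.
At the second outfall, C = (1343·4.028 + 240.0·110.0) / (1343 + 240.0) = 20.09 µg/L.

20.1 µg/L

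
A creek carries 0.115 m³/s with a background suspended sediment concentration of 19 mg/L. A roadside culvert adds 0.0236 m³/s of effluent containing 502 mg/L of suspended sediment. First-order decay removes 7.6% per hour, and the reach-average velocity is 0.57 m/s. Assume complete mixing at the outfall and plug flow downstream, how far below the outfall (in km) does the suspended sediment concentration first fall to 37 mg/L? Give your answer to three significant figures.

26.1 km

Conservation of mass: C = (0.1150·19.00 + 0.02360·502.0) / 0.1386 = 14.03/0.1386 = 101.2 mg/L.
7.6%/h lost → k = −ln(1 − 0.076) = 0.07904 h⁻¹.
Set 101.2·exp(−k·t) = 37 → t = ln(101.2/37)/k = 45850 s = 12.73 h.
Distance = v·t = 0.57·45850 = 26130 m = 26.13 km.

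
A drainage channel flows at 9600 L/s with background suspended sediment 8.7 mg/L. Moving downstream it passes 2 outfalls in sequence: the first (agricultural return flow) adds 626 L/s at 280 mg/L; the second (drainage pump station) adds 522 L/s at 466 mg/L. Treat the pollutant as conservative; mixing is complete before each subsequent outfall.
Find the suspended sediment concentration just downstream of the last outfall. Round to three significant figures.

Below outfall 1: Q → 10230 L/s, C = (9600·8.700 + 626.0·280.0)/10230 = 25.31 mg/L.
Below outfall 2: Q → 10750 L/s, C = (10230·25.31 + 522.0·466.0)/10750 = 46.71 mg/L.

46.7 mg/L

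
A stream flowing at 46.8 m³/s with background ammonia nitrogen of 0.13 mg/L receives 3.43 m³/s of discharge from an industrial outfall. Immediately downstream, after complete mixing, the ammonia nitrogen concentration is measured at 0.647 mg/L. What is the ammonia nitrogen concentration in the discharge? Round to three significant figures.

7.70 mg/L

Mass balance: 46.80·0.1300 + 3.430·Cₑ = 50.23·0.6470
→ Cₑ = (50.23·0.6470 − 46.80·0.1300) / 3.430 = 7.701 mg/L.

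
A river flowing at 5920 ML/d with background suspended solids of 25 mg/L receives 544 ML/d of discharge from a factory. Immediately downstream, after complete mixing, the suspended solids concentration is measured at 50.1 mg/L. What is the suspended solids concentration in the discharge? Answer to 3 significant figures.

Mass balance: 5920·25.00 + 544.0·Cₑ = 6464·50.10
→ Cₑ = (6464·50.10 − 5920·25.00) / 544.0 = 323.2 mg/L.

323 mg/L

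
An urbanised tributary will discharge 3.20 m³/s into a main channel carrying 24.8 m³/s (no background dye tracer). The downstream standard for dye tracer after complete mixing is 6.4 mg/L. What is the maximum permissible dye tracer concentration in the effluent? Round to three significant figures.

At the limit, (Qr·Cr + Qe·Cₑ)/(Qr + Qe) = 6.4:
Cₑ = (28.00·6.4 − 24.80·0) / 3.200 = 56.00 mg/L.

56.0 mg/L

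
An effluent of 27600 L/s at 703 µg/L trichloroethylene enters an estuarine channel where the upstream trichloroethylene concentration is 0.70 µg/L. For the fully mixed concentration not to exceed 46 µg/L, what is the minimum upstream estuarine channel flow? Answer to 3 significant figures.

Set C_mix = 46: (Q·0.7000 + 27600·703.0) / (Q + 27600) = 46
→ Q = 27600·(703.0 − 46)/(46 − 0.7000) = 400300 L/s.

400000 L/s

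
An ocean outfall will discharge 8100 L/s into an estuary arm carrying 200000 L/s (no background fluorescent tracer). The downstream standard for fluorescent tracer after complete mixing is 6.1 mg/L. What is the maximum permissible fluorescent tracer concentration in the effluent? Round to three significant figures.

157 mg/L

At the limit, (Qr·Cr + Qe·Cₑ)/(Qr + Qe) = 6.1:
Cₑ = (208100·6.1 − 200000·0) / 8100 = 156.7 mg/L.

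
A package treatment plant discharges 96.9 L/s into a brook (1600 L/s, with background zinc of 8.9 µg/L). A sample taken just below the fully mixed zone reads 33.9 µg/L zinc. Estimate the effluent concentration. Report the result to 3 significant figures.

447 µg/L

Mass balance: 1600·8.900 + 96.90·Cₑ = 1697·33.90
→ Cₑ = (1697·33.90 − 1600·8.900) / 96.90 = 446.7 µg/L.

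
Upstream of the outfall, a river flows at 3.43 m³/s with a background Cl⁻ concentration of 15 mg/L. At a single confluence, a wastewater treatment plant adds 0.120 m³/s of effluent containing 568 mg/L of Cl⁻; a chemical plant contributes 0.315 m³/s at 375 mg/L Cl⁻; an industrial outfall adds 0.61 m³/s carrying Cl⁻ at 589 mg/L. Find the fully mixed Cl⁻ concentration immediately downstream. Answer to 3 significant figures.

133 mg/L

Flow-weighted average: C = (3.430·15.00 + 0.1200·568.0 + 0.3150·375.0 + 0.6100·589.0) / 4.475 = 597.0/4.475 = 133.4 mg/L.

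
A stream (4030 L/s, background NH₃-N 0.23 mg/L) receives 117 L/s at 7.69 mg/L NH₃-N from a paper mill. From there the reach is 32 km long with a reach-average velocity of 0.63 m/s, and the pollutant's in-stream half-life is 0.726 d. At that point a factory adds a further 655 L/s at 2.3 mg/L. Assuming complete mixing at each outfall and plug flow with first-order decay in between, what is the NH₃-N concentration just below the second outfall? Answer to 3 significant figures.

0.531 mg/L

After mixing, C = (4030·0.2300 + 117.0·7.690) / 4147 = 1827/4147 = 0.4405 mg/L; combined flow 4147 L/s.
Travel time t = 32·1000 / 0.63 = 50790 s = 14.11 h.
Half-life 0.726 d → k = ln 2 / 0.726 = 0.9547 d⁻¹.
Decay over the reach: 0.4405·exp(−kt) = 0.4405·0.5705 = 0.2513 mg/L.
At the second outfall, C = (4147·0.2513 + 655.0·2.300) / (4147 + 655.0) = 0.5307 mg/L.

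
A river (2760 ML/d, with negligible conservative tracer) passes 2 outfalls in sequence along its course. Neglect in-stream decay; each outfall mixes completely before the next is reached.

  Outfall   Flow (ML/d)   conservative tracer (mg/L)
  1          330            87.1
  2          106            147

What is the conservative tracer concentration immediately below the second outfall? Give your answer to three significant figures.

13.9 mg/L

Outfall 1: combined Q = 3090 ML/d; C = (2760·0 + 330.0·87.10)/3090 = 9.302 mg/L.
Outfall 2: combined Q = 3196 ML/d; C = (3090·9.302 + 106.0·147.0)/3196 = 13.87 mg/L.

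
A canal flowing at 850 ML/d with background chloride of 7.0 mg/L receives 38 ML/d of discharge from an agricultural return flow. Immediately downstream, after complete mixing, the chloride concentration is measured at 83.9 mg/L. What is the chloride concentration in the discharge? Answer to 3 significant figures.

1800 mg/L

Mass balance: 850.0·7.000 + 38.00·Cₑ = 888.0·83.90
→ Cₑ = (888.0·83.90 − 850.0·7.000) / 38.00 = 1804 mg/L.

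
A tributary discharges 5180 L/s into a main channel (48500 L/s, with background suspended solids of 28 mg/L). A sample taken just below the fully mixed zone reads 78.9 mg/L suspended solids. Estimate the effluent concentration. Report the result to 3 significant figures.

555 mg/L

Mass balance: 48500·28.00 + 5180·Cₑ = 53680·78.90
→ Cₑ = (53680·78.90 − 48500·28.00) / 5180 = 555.5 mg/L.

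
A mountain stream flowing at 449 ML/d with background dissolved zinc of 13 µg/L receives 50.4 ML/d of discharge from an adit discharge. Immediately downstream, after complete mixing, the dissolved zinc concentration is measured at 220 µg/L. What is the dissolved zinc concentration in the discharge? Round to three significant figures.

Mass balance: 449.0·13.00 + 50.40·Cₑ = 499.4·220.0
→ Cₑ = (499.4·220.0 − 449.0·13.00) / 50.40 = 2064 µg/L.

2060 µg/L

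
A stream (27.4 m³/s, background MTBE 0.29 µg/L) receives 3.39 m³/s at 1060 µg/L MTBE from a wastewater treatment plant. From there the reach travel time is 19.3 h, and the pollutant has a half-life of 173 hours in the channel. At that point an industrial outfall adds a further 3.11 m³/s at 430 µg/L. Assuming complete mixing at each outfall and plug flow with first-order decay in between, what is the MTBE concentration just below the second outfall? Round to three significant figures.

Conservation of mass: C = (27.40·0.2900 + 3.390·1060) / 30.79 = 3601/30.79 = 117.0 µg/L; combined flow 30.79 m³/s.
Half-life 173 h → k = ln 2 / 173 = 0.004007 h⁻¹ = 0.09616 d⁻¹.
After decay, C = 117.0 × e^(−kt) = 117.0 × 0.9256 = 108.3 µg/L.
Second outfall: C = (30.79·108.3 + 3.110·430.0)/33.90 = 137.8 µg/L.

138 µg/L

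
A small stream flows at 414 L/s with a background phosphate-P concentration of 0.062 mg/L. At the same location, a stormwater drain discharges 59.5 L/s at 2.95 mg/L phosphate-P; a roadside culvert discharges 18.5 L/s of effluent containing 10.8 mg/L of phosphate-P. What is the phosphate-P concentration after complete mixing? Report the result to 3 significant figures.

0.815 mg/L

Flow-weighted average: C = (414.0·0.06200 + 59.50·2.950 + 18.50·10.80) / 492.0 = 401.0/492.0 = 0.8150 mg/L.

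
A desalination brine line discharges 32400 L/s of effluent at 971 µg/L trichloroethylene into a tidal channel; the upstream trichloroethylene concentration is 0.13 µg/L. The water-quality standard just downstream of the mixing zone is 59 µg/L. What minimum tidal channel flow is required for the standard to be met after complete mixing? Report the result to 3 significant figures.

Set C_mix = 59: (Q·0.1300 + 32400·971.0) / (Q + 32400) = 59
→ Q = 32400·(971.0 − 59)/(59 − 0.1300) = 501900 L/s.

502000 L/s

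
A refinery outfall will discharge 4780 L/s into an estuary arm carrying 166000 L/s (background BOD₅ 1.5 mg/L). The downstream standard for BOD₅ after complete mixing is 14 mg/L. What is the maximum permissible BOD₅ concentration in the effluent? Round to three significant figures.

448 mg/L

At the limit, (Qr·Cr + Qe·Cₑ)/(Qr + Qe) = 14:
Cₑ = (170800·14 − 166000·1.500) / 4780 = 448.1 mg/L.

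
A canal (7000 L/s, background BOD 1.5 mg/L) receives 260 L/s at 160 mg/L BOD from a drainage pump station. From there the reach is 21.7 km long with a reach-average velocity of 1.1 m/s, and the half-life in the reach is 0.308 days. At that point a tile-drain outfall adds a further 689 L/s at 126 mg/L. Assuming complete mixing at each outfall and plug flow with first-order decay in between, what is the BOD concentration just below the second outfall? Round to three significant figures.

14.8 mg/L

Flow-weighted average: C = (7000·1.500 + 260.0·160.0) / 7260 = 52100/7260 = 7.176 mg/L; combined flow 7260 L/s.
Travel time t = 21.7·1000 / 1.1 = 19730 s = 5.480 h.
Half-life 0.308 d → k = ln 2 / 0.308 = 2.250 d⁻¹.
First-order decay: C = 7.176·exp(−k·t) = 7.176·0.5982 = 4.293 mg/L.
Second outfall: C = (7260·4.293 + 689.0·126.0)/7949 = 14.84 mg/L.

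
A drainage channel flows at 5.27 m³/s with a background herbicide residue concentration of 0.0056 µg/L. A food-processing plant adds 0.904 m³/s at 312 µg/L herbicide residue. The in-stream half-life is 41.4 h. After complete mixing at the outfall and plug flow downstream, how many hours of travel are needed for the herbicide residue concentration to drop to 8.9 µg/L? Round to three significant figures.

Mixed concentration C = ΣQC/ΣQ = (5.270·0.005600 + 0.9040·312.0) / 6.174 = 282.1/6.174 = 45.69 µg/L.
Half-life 41.4 h → k = ln 2 / 41.4 = 0.01674 h⁻¹ = 0.4018 d⁻¹.
45.69·exp(−k·t) = 8.9 → t = ln(45.69/8.9)/k = 351700 s = 97.70 h.

97.7 h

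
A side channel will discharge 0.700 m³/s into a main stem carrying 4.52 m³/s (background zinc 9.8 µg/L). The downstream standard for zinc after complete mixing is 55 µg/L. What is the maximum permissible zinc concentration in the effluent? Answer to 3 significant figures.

At the limit, (Qr·Cr + Qe·Cₑ)/(Qr + Qe) = 55:
Cₑ = (5.220·55 − 4.520·9.800) / 0.7000 = 346.9 µg/L.

347 µg/L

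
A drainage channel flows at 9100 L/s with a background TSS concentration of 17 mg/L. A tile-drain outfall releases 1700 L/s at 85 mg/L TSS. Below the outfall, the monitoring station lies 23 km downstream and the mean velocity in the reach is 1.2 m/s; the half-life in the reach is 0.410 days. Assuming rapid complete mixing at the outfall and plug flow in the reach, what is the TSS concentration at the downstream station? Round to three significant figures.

After mixing, C = (9100·17.00 + 1700·85.00) / 10800 = 299200/10800 = 27.70 mg/L.
Travel time t = 23·1000 / 1.2 = 19170 s = 5.324 h.
Half-life 0.410 d → k = ln 2 / 0.410 = 1.691 d⁻¹.
Decay over the reach: 27.70·exp(−kt) = 27.70·0.6873 = 19.04 mg/L.

19.0 mg/L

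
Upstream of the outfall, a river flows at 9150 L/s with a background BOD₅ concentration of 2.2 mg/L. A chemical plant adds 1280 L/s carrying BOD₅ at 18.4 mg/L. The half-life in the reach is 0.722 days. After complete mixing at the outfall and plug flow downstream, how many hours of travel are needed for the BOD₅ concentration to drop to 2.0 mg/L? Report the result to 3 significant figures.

Conservation of mass: C = (9150·2.200 + 1280·18.40) / 10430 = 43680/10430 = 4.188 mg/L.
Half-life 0.722 d → k = ln 2 / 0.722 = 0.9600 d⁻¹.
4.188·exp(−k·t) = 2.0 → t = ln(4.188/2.0)/k = 66520 s = 18.48 h.

18.5 h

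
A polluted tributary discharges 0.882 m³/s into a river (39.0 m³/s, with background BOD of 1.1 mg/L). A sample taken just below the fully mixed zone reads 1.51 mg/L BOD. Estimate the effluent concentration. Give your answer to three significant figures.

19.6 mg/L

Mass balance: 39.00·1.100 + 0.8820·Cₑ = 39.88·1.510
→ Cₑ = (39.88·1.510 − 39.00·1.100) / 0.8820 = 19.64 mg/L.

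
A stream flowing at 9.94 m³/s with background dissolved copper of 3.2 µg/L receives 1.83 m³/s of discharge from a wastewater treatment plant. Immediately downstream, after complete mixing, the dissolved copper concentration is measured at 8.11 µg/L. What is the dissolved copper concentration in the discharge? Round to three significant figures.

Mass balance: 9.940·3.200 + 1.830·Cₑ = 11.77·8.110
→ Cₑ = (11.77·8.110 − 9.940·3.200) / 1.830 = 34.78 µg/L.

34.8 µg/L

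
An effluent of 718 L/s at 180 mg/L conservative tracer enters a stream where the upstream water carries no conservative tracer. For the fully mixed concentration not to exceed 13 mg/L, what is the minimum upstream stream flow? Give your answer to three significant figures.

9220 L/s

Set C_mix = 13: (Q·0 + 718.0·180.0) / (Q + 718.0) = 13
→ Q = 718.0·(180.0 − 13)/(13 − 0) = 9224 L/s.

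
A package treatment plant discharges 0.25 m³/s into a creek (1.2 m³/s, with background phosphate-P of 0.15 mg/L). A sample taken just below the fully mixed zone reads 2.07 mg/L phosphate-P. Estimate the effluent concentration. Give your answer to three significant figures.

11.3 mg/L

Mass balance: 1.200·0.1500 + 0.2500·Cₑ = 1.450·2.070
→ Cₑ = (1.450·2.070 − 1.200·0.1500) / 0.2500 = 11.29 mg/L.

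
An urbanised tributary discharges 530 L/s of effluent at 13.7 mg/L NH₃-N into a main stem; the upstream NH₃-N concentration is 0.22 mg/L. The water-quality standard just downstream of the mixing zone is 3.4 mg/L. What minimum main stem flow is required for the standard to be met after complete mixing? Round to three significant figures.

1720 L/s

Set C_mix = 3.4: (Q·0.2200 + 530.0·13.70) / (Q + 530.0) = 3.4
→ Q = 530.0·(13.70 − 3.4)/(3.4 − 0.2200) = 1717 L/s.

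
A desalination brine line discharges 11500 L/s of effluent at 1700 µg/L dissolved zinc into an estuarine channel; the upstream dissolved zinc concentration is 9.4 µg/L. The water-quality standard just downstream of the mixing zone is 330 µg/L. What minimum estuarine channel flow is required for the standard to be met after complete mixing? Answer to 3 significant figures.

49100 L/s

Set C_mix = 330: (Q·9.400 + 11500·1700) / (Q + 11500) = 330
→ Q = 11500·(1700 − 330)/(330 − 9.400) = 49140 L/s.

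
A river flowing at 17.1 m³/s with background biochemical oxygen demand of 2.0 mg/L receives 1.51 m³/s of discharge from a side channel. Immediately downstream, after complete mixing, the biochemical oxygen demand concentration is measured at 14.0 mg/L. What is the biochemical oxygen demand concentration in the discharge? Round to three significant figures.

150 mg/L

Mass balance: 17.10·2.000 + 1.510·Cₑ = 18.61·14.00
→ Cₑ = (18.61·14.00 − 17.10·2.000) / 1.510 = 149.9 mg/L.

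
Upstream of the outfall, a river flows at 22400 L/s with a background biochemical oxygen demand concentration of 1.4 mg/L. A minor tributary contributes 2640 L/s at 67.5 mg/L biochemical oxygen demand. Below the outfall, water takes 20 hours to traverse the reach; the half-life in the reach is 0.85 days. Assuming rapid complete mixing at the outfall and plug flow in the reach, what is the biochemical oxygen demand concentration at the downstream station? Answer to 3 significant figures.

Mass balance: C = (22400·1.400 + 2640·67.50) / 25040 = 209600/25040 = 8.369 mg/L.
Half-life 0.85 d → k = ln 2 / 0.85 = 0.8155 d⁻¹.
Applying C = C₀e^(−kt): 8.369 × 0.5068 = 4.242 mg/L.

4.24 mg/L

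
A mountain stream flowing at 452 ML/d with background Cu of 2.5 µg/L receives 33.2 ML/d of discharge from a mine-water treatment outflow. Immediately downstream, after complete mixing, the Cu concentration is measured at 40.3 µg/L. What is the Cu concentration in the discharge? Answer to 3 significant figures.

555 µg/L

Mass balance: 452.0·2.500 + 33.20·Cₑ = 485.2·40.30
→ Cₑ = (485.2·40.30 − 452.0·2.500) / 33.20 = 554.9 µg/L.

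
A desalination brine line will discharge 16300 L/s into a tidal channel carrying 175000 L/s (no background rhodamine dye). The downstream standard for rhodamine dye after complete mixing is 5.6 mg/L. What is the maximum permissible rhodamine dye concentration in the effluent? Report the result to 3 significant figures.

65.7 mg/L

At the limit, (Qr·Cr + Qe·Cₑ)/(Qr + Qe) = 5.6:
Cₑ = (191300·5.6 − 175000·0) / 16300 = 65.72 mg/L.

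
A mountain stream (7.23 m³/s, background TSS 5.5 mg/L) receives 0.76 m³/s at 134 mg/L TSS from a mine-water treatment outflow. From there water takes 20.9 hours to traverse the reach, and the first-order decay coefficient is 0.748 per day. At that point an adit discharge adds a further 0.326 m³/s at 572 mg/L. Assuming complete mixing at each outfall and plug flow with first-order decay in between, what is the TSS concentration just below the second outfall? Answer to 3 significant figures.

31.3 mg/L

After mixing, C = (7.230·5.500 + 0.7600·134.0) / 7.990 = 141.6/7.990 = 17.72 mg/L; combined flow 7.990 m³/s.
Applying C = C₀e^(−kt): 17.72 × 0.5213 = 9.239 mg/L.
Second outfall: C = (7.990·9.239 + 0.3260·572.0)/8.316 = 31.30 mg/L.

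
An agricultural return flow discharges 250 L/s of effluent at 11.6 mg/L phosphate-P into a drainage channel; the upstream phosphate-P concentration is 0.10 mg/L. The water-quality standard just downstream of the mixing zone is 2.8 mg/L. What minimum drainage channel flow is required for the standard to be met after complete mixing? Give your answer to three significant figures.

Set C_mix = 2.8: (Q·0.1000 + 250.0·11.60) / (Q + 250.0) = 2.8
→ Q = 250.0·(11.60 − 2.8)/(2.8 − 0.1000) = 814.8 L/s.

815 L/s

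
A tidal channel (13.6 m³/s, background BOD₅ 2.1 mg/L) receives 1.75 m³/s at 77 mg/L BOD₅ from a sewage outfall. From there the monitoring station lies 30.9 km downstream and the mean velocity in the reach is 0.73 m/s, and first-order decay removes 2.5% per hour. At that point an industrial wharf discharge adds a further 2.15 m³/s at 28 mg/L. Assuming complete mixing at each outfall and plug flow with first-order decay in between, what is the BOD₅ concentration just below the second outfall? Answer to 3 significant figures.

Conservation of mass: C = (13.60·2.100 + 1.750·77.00) / 15.35 = 163.3/15.35 = 10.64 mg/L; combined flow 15.35 m³/s.
Travel time t = 30.9·1000 / 0.73 = 42330 s = 11.76 h.
2.5%/h lost → k = −ln(1 − 0.025) = 0.02532 h⁻¹.
Decay over the reach: 10.64·exp(−kt) = 10.64·0.7425 = 7.900 mg/L.
At the second outfall, C = (15.35·7.900 + 2.150·28.00) / (15.35 + 2.150) = 10.37 mg/L.

10.4 mg/L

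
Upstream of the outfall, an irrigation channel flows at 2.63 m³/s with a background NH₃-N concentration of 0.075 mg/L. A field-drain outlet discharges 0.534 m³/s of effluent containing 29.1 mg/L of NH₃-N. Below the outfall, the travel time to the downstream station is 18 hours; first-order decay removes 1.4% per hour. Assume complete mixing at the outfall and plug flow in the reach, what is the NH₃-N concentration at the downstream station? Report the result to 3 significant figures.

3.86 mg/L

Conservation of mass: C = (2.630·0.07500 + 0.5340·29.10) / 3.164 = 15.74/3.164 = 4.974 mg/L.
1.4%/h lost → k = −ln(1 − 0.014) = 0.01410 h⁻¹.
Decay over the reach: 4.974·exp(−kt) = 4.974·0.7759 = 3.859 mg/L.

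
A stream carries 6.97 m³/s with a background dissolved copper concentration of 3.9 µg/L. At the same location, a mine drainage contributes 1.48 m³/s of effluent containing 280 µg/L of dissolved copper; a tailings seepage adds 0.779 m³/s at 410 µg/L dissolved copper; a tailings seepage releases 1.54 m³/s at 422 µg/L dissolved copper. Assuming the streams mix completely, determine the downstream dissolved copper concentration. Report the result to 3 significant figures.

131 µg/L

Mass balance: C = (6.970·3.900 + 1.480·280.0 + 0.7790·410.0 + 1.540·422.0) / 10.77 = 1411/10.77 = 131.0 µg/L.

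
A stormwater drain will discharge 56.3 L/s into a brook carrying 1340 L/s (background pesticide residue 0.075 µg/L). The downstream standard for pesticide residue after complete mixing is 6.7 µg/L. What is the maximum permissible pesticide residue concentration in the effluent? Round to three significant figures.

At the limit, (Qr·Cr + Qe·Cₑ)/(Qr + Qe) = 6.7:
Cₑ = (1396·6.7 − 1340·0.07500) / 56.30 = 164.4 µg/L.

164 µg/L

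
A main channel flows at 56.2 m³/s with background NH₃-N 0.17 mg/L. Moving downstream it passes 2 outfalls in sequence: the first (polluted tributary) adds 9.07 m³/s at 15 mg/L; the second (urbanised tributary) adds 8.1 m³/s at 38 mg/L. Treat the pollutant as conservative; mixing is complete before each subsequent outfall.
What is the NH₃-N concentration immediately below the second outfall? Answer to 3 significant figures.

6.18 mg/L

After outfall 1: Q = 56.20 + 9.070 = 65.27 m³/s; C = (56.20·0.1700 + 9.070·15.00)/65.27 = 2.231 mg/L.
After outfall 2: Q = 65.27 + 8.100 = 73.37 m³/s; C = (65.27·2.231 + 8.100·38.00)/73.37 = 6.180 mg/L.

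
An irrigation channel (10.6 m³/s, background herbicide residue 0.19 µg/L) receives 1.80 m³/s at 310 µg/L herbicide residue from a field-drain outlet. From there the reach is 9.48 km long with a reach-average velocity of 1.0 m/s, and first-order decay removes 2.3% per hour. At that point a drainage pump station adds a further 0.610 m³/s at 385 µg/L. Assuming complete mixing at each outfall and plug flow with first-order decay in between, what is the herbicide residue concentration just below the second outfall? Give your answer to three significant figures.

58.5 µg/L

After mixing, C = (10.60·0.1900 + 1.800·310.0) / 12.40 = 560.0/12.40 = 45.16 µg/L; combined flow 12.40 m³/s.
Travel time t = 9.48·1000 / 1.0 = 9480 s = 2.633 h.
2.3%/h lost → k = −ln(1 − 0.023) = 0.02327 h⁻¹.
First-order decay: C = 45.16·exp(−k·t) = 45.16·0.9406 = 42.48 µg/L.
At the second outfall, C = (12.40·42.48 + 0.6100·385.0) / (12.40 + 0.6100) = 58.54 µg/L.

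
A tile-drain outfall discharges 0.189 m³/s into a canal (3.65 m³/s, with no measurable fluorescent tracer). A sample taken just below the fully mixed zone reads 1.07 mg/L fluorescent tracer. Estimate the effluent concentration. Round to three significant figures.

21.7 mg/L

Mass balance: 3.650·0 + 0.1890·Cₑ = 3.839·1.070
→ Cₑ = (3.839·1.070 − 3.650·0) / 0.1890 = 21.73 mg/L.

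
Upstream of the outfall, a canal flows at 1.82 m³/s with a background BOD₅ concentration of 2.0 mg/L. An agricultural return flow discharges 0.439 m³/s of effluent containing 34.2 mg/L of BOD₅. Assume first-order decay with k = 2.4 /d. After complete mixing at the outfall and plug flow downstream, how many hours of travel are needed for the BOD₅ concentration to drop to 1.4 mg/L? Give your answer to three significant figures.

17.7 h

Conservation of mass: C = (1.820·2.000 + 0.4390·34.20) / 2.259 = 18.65/2.259 = 8.258 mg/L.
8.258·exp(−k·t) = 1.4 → t = ln(8.258/1.4)/k = 63890 s = 17.75 h.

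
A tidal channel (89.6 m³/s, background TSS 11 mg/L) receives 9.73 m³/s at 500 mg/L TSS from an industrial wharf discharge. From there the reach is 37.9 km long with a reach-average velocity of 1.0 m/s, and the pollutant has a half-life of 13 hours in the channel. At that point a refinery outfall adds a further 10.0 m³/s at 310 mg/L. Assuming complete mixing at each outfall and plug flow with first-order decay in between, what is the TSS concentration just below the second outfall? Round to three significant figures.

58.9 mg/L

After mixing, C = (89.60·11.00 + 9.730·500.0) / 99.33 = 5851/99.33 = 58.90 mg/L; combined flow 99.33 m³/s.
Travel time t = 37.9·1000 / 1.0 = 37900 s = 10.53 h.
Half-life 13 h → k = ln 2 / 13 = 0.05332 h⁻¹ = 1.280 d⁻¹.
Decay over the reach: 58.90·exp(−kt) = 58.90·0.5704 = 33.60 mg/L.
Second outfall: C = (99.33·33.60 + 10.00·310.0)/109.3 = 58.88 mg/L.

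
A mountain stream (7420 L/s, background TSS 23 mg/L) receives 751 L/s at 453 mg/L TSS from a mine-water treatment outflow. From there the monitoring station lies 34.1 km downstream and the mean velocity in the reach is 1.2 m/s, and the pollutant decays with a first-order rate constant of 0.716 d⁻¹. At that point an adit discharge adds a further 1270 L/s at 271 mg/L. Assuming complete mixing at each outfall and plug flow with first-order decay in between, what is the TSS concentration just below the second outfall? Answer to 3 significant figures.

79.2 mg/L

Flow-weighted average: C = (7420·23.00 + 751.0·453.0) / 8171 = 510900/8171 = 62.52 mg/L; combined flow 8171 L/s.
Travel time t = 34.1·1000 / 1.2 = 28420 s = 7.894 h.
After decay, C = 62.52 × e^(−kt) = 62.52 × 0.7902 = 49.40 mg/L.
At the second outfall, C = (8171·49.40 + 1270·271.0) / (8171 + 1270) = 79.21 mg/L.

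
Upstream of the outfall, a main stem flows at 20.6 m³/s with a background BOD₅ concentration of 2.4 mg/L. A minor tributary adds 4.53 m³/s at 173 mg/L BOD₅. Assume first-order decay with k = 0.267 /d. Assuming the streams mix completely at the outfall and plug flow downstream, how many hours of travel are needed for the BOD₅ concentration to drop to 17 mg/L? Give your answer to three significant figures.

60.0 h

Conservation of mass: C = (20.60·2.400 + 4.530·173.0) / 25.13 = 833.1/25.13 = 33.15 mg/L.
33.15·exp(−k·t) = 17 → t = ln(33.15/17)/k = 216100 s = 60.04 h.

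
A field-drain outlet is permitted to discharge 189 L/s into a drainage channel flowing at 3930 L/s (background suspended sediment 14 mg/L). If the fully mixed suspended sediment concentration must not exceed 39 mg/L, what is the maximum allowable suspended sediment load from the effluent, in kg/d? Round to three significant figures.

9130 kg/d

Mass balance at the limit: 3930·14.00 + 189.0·Cₑ = 4119·39 → Cₑ = 558.8 mg/L.
189.0 L/s = 0.1890 m³/s. Load = 0.1890 m³/s × 558.8 g/m³ × 86 400 s/d = 9126 kg/d.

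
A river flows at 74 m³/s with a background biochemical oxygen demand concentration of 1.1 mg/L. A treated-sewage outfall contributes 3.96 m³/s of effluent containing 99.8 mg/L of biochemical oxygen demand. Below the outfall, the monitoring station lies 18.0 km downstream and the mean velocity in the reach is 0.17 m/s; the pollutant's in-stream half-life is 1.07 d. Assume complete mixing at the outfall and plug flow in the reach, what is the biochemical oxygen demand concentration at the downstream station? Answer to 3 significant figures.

Mass balance: C = (74.00·1.100 + 3.960·99.80) / 77.96 = 476.6/77.96 = 6.113 mg/L.
Travel time t = 18.0·1000 / 0.17 = 105900 s = 29.41 h.
Half-life 1.07 d → k = ln 2 / 1.07 = 0.6478 d⁻¹.
Decay over the reach: 6.113·exp(−kt) = 6.113·0.4521 = 2.764 mg/L.

2.76 mg/L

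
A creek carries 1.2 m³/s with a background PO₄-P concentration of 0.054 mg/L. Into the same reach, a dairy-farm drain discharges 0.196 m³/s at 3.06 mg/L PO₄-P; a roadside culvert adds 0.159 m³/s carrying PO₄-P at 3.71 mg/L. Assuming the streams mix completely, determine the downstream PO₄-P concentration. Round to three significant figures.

Flow-weighted average: C = (1.200·0.05400 + 0.1960·3.060 + 0.1590·3.710) / 1.555 = 1.254/1.555 = 0.8067 mg/L.

0.807 mg/L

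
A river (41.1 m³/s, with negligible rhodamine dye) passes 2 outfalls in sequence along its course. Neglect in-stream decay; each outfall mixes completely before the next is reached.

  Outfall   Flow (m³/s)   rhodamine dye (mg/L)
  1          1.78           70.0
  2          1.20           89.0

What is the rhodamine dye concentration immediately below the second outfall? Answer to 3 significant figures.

Below outfall 1: Q → 42.88 m³/s, C = (41.10·0 + 1.780·70.00)/42.88 = 2.906 mg/L.
Below outfall 2: Q → 44.08 m³/s, C = (42.88·2.906 + 1.200·89.00)/44.08 = 5.250 mg/L.

5.25 mg/L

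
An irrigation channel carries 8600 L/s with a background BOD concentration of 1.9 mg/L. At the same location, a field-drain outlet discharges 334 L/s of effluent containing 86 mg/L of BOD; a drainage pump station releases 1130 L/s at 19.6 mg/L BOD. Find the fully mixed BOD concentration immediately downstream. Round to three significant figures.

6.68 mg/L

Conservation of mass: C = (8600·1.900 + 334.0·86.00 + 1130·19.60) / 10060 = 67210/10060 = 6.678 mg/L.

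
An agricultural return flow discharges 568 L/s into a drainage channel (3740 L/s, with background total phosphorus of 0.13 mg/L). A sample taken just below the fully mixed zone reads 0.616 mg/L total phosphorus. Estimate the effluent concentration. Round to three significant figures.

Mass balance: 3740·0.1300 + 568.0·Cₑ = 4308·0.6160
→ Cₑ = (4308·0.6160 − 3740·0.1300) / 568.0 = 3.816 mg/L.

3.82 mg/L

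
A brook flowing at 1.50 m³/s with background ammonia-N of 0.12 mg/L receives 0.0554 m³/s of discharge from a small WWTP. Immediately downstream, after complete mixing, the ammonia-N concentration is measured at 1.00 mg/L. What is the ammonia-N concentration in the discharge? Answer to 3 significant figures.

Mass balance: 1.500·0.1200 + 0.05540·Cₑ = 1.555·1.000
→ Cₑ = (1.555·1.000 − 1.500·0.1200) / 0.05540 = 24.83 mg/L.

24.8 mg/L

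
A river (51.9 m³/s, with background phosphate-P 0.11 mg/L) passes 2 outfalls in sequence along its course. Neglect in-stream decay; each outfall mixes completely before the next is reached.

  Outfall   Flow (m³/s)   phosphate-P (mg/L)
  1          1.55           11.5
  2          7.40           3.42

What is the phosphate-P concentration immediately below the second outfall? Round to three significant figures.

Below outfall 1: Q → 53.45 m³/s, C = (51.90·0.1100 + 1.550·11.50)/53.45 = 0.4403 mg/L.
Below outfall 2: Q → 60.85 m³/s, C = (53.45·0.4403 + 7.400·3.420)/60.85 = 0.8027 mg/L.

0.803 mg/L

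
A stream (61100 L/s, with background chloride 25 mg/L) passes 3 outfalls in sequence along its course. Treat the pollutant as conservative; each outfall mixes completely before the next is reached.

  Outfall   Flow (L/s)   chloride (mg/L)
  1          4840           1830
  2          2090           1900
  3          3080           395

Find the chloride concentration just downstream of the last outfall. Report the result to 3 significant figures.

After outfall 1: Q = 61100 + 4840 = 65940 L/s; C = (61100·25.00 + 4840·1830)/65940 = 157.5 mg/L.
After outfall 2: Q = 65940 + 2090 = 68030 L/s; C = (65940·157.5 + 2090·1900)/68030 = 211.0 mg/L.
After outfall 3: Q = 68030 + 3080 = 71110 L/s; C = (68030·211.0 + 3080·395.0)/71110 = 219.0 mg/L.

219 mg/L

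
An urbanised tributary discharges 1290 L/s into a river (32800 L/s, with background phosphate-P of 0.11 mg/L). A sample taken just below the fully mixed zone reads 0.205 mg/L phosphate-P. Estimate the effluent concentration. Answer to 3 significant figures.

2.62 mg/L

Mass balance: 32800·0.1100 + 1290·Cₑ = 34090·0.2050
→ Cₑ = (34090·0.2050 − 32800·0.1100) / 1290 = 2.621 mg/L.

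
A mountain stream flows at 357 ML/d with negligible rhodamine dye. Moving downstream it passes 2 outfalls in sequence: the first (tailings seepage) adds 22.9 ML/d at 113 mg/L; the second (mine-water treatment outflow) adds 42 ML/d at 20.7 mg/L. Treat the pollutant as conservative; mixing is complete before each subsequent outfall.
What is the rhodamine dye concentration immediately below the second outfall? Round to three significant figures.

8.19 mg/L

Below outfall 1: Q → 379.9 ML/d, C = (357.0·0 + 22.90·113.0)/379.9 = 6.812 mg/L.
Below outfall 2: Q → 421.9 ML/d, C = (379.9·6.812 + 42.00·20.70)/421.9 = 8.194 mg/L.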